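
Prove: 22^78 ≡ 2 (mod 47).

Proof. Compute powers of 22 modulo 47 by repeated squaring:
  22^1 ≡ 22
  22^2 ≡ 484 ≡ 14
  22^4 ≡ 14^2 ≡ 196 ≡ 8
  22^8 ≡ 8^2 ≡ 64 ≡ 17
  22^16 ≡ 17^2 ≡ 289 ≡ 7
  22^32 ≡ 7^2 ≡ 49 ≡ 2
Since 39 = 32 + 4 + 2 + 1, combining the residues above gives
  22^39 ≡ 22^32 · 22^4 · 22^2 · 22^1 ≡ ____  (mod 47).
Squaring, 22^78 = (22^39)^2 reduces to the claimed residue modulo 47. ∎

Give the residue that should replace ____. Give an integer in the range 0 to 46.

22^32 · 22^4 · 22^2 · 22^1 ≡ 2 · 8 · 14 · 22 = 4928.
4928 mod 47 = 40, so 22^39 ≡ 40 (mod 47).

40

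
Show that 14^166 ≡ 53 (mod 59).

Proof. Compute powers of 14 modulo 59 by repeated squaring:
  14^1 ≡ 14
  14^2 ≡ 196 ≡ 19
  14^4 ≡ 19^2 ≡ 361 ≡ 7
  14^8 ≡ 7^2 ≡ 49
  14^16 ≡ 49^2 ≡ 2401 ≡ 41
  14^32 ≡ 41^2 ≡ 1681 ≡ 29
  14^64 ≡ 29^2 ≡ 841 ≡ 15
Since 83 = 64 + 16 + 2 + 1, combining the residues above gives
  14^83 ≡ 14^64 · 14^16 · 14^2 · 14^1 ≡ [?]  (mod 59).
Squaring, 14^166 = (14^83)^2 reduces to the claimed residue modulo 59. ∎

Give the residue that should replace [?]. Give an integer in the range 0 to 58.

42

14^64 · 14^16 · 14^2 · 14^1 ≡ 15 · 41 · 19 · 14 = 163590.
163590 mod 59 = 42, so 14^83 ≡ 42 (mod 59).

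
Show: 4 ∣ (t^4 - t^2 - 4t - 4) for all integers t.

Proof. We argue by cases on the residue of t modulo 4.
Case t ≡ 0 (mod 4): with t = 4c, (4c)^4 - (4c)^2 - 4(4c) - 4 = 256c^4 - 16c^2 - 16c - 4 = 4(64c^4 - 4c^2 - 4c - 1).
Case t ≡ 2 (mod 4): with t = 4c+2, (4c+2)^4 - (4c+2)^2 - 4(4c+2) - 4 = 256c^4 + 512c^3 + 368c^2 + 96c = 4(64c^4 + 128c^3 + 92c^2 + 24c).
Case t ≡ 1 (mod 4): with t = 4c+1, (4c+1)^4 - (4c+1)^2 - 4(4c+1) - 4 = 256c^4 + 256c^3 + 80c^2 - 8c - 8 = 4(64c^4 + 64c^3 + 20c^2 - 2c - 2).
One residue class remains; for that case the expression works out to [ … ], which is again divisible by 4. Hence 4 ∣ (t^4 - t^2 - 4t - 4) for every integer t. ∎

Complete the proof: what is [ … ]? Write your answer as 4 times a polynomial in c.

The residues treated are {0, 2, 1}, so the missing case is t ≡ 3 (mod 4); write t = 4c+3.
Then (4c+3)^4 - (4c+3)^2 - 4(4c+3) - 4 = 256c^4 + 768c^3 + 848c^2 + 392c + 56 = 4(64c^4 + 192c^3 + 212c^2 + 98c + 14).

4(64c^4 + 192c^3 + 212c^2 + 98c + 14)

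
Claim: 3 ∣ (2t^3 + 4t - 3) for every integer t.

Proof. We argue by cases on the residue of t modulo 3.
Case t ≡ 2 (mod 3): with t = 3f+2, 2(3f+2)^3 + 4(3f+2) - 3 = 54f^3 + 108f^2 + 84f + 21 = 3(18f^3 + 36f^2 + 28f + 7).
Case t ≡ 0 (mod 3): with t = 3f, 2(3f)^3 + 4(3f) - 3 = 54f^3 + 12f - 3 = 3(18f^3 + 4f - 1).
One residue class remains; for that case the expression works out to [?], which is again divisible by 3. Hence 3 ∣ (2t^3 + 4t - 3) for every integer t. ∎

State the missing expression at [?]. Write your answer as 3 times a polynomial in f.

The residues treated are {2, 0}, so the missing case is t ≡ 1 (mod 3); write t = 3f+1.
Then 2(3f+1)^3 + 4(3f+1) - 3 = 54f^3 + 54f^2 + 30f + 3 = 3(18f^3 + 18f^2 + 10f + 1).

3(18f^3 + 18f^2 + 10f + 1)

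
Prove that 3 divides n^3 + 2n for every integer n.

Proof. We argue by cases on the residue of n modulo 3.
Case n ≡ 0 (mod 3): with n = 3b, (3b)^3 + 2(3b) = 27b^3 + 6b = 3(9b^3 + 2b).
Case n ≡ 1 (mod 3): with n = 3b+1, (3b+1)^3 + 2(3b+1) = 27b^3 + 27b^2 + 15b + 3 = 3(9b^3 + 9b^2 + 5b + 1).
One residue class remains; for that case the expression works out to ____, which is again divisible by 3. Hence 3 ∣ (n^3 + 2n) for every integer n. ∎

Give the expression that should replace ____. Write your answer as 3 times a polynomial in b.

Only n ≡ 2 (mod 3) is unaccounted for. Put n = 3b+2:
(3b+2)^3 + 2(3b+2) expands to 27b^3 + 54b^2 + 42b + 12,
and factoring out 3 leaves 3(9b^3 + 18b^2 + 14b + 4).

3(9b^3 + 18b^2 + 14b + 4)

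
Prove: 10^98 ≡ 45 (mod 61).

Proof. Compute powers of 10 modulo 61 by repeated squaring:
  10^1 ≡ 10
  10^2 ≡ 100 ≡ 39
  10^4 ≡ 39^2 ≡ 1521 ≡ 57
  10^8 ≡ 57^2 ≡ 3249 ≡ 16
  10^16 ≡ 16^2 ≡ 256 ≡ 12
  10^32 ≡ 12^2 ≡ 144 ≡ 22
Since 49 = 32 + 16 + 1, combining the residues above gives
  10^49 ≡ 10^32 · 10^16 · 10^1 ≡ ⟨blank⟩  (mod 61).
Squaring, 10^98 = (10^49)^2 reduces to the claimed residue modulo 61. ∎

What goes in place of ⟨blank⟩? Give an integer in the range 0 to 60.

Multiply the listed residues: 22 · 12 · 10 = 264 → 2640.
Reducing modulo 61: 2640 = 43·61 + 17, so 10^49 ≡ 17.

17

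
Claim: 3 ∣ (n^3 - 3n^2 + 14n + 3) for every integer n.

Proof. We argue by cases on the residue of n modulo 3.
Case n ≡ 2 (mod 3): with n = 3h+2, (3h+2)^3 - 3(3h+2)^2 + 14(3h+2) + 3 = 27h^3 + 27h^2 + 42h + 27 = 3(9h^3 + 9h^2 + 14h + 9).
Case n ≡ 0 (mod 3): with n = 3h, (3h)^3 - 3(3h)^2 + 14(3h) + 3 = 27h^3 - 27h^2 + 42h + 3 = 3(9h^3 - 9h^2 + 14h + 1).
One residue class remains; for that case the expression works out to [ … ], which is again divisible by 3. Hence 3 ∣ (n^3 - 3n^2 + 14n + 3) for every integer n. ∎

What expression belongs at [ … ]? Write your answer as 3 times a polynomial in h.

Only n ≡ 1 (mod 3) is unaccounted for. Put n = 3h+1:
(3h+1)^3 - 3(3h+1)^2 + 14(3h+1) + 3 expands to 27h^3 + 33h + 15,
and factoring out 3 leaves 3(9h^3 + 11h + 5).

3(9h^3 + 11h + 5)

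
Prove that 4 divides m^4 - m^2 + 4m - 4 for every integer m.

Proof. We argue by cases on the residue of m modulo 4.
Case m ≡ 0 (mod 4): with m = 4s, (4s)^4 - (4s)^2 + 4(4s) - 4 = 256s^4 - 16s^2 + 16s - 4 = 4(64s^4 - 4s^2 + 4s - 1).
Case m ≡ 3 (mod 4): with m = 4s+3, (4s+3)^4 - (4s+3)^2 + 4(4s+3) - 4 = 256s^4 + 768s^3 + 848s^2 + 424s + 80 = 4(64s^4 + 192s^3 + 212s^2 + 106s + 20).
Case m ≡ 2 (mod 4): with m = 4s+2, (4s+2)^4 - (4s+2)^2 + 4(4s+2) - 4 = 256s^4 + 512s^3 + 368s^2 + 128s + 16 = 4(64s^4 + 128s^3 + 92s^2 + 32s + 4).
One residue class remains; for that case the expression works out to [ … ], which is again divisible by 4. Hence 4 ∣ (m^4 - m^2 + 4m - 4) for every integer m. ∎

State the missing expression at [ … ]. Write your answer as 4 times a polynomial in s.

4(64s^4 + 64s^3 + 20s^2 + 6s)

Only m ≡ 1 (mod 4) is unaccounted for. Put m = 4s+1:
(4s+1)^4 - (4s+1)^2 + 4(4s+1) - 4 expands to 256s^4 + 256s^3 + 80s^2 + 24s,
and factoring out 4 leaves 4(64s^4 + 64s^3 + 20s^2 + 6s).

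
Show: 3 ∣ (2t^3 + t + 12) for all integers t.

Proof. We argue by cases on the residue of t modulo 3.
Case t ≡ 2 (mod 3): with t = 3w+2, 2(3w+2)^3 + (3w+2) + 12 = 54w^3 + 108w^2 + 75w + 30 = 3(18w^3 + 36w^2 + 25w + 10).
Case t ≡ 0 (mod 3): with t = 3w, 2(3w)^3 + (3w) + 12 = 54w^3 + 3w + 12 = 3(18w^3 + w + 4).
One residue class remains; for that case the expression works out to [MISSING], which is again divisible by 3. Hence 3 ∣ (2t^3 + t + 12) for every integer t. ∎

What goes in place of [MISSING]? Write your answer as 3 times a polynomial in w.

3(18w^3 + 18w^2 + 7w + 5)

Only t ≡ 1 (mod 3) is unaccounted for. Put t = 3w+1:
2(3w+1)^3 + (3w+1) + 12 expands to 54w^3 + 54w^2 + 21w + 15,
and factoring out 3 leaves 3(18w^3 + 18w^2 + 7w + 5).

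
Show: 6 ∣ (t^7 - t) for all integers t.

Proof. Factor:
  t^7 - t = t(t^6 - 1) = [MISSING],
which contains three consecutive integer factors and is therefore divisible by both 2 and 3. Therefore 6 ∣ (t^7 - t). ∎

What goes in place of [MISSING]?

(t - 1)t(t + 1)(t^4 + t^2 + 1)

t^6 - 1 = (t^2 - 1)(t^4 + t^2 + 1), and t^2 - 1 = (t-1)(t+1).
So t(t^6 - 1) = (t - 1)t(t + 1)(t^4 + t^2 + 1).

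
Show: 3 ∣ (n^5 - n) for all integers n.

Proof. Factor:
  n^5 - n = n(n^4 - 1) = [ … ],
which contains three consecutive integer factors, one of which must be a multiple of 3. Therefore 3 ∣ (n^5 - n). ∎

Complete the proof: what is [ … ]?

(n - 1)n(n + 1)(n^2 + 1)

n^4 - 1 = (n^2 - 1)(n^2 + 1), and n^2 - 1 = (n-1)(n+1).
So n(n^4 - 1) = (n - 1)n(n + 1)(n^2 + 1).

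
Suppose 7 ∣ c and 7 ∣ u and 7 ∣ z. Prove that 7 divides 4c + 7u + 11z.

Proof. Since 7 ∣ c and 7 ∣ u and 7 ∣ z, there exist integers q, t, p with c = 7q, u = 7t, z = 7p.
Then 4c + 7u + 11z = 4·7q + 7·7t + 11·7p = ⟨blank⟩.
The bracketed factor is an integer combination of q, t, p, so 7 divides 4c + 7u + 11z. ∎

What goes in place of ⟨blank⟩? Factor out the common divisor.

7(11p + 4q + 7t)

Each term has a factor of 7: 4·7q + 7·7t + 11·7p = 7·(11p + 4q + 7t).
Since 11p + 4q + 7t is an integer, 7 ∣ (4c + 7u + 11z).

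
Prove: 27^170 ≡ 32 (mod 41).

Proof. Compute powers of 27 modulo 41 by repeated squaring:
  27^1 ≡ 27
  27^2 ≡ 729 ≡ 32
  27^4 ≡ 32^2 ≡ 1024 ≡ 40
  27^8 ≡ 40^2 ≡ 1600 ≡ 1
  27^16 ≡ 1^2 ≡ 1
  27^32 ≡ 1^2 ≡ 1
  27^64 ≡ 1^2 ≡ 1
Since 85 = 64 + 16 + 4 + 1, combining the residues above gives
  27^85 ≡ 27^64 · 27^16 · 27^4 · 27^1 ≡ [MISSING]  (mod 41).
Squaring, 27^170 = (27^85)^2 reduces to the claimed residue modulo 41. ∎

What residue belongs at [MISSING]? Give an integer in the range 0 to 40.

27^64 · 27^16 · 27^4 · 27^1 ≡ 1 · 1 · 40 · 27 = 1080.
1080 mod 41 = 14, so 27^85 ≡ 14 (mod 41).

14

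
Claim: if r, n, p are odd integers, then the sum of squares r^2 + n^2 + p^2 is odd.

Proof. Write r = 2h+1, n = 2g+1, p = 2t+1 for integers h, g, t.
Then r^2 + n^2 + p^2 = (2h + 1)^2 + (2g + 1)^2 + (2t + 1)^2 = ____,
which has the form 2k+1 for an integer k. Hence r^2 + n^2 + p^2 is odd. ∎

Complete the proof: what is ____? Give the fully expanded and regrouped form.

Expanding: (2h + 1)^2 + (2g + 1)^2 + (2t + 1)^2 = 4g^2 + 4g + 4h^2 + 4h + 4t^2 + 4t + 3.
Every term except the constant is even, so this is 2(2g^2 + 2g + 2h^2 + 2h + 2t^2 + 2t + 1) + 1,
and 2g^2 + 2g + 2h^2 + 2h + 2t^2 + 2t + 1 ∈ ℤ gives the required form.

2(2g^2 + 2g + 2h^2 + 2h + 2t^2 + 2t + 1) + 1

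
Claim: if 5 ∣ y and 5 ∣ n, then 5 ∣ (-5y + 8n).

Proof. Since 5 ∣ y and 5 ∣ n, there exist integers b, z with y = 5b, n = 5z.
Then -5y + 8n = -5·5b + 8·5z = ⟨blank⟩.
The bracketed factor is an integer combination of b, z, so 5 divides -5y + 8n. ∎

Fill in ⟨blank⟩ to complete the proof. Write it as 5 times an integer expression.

5(-5b + 8z)

Each term has a factor of 5: -5·5b + 8·5z = 5·(-5b + 8z).
Since -5b + 8z is an integer, 5 ∣ (-5y + 8n).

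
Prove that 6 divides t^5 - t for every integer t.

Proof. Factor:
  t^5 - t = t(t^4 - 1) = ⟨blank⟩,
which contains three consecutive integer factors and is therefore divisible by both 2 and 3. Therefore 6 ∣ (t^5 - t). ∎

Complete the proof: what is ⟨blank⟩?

t^4 - 1 = (t^2 - 1)(t^2 + 1), and t^2 - 1 = (t-1)(t+1).
So t(t^4 - 1) = (t - 1)t(t + 1)(t^2 + 1).

(t - 1)t(t + 1)(t^2 + 1)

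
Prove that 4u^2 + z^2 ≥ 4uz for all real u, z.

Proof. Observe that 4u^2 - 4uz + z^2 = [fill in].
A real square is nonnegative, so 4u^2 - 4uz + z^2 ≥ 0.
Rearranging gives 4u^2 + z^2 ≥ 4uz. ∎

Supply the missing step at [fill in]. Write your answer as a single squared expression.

4u^2 - 4uz + z^2 is a perfect-square trinomial: the outer terms are (2u)^2 and (z)^2, and the cross term is -2·2u·z.
So 4u^2 - 4uz + z^2 = (2u - z)^2 ≥ 0.

(2u - z)^2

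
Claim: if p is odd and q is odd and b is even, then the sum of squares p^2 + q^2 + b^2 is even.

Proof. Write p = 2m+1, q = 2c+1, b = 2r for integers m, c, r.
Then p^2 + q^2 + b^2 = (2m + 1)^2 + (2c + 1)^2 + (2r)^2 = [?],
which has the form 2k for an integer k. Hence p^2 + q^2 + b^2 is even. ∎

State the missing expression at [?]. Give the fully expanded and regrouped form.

2(2c^2 + 2c + 2m^2 + 2m + 2r^2 + 1)

(2m + 1)^2 + (2c + 1)^2 + (2r)^2 = 4c^2 + 4c + 4m^2 + 4m + 4r^2 + 2
= 2(2c^2 + 2c + 2m^2 + 2m + 2r^2 + 1).
Since 2c^2 + 2c + 2m^2 + 2m + 2r^2 + 1 is an integer, the sum of squares is of the form 2k for an integer k.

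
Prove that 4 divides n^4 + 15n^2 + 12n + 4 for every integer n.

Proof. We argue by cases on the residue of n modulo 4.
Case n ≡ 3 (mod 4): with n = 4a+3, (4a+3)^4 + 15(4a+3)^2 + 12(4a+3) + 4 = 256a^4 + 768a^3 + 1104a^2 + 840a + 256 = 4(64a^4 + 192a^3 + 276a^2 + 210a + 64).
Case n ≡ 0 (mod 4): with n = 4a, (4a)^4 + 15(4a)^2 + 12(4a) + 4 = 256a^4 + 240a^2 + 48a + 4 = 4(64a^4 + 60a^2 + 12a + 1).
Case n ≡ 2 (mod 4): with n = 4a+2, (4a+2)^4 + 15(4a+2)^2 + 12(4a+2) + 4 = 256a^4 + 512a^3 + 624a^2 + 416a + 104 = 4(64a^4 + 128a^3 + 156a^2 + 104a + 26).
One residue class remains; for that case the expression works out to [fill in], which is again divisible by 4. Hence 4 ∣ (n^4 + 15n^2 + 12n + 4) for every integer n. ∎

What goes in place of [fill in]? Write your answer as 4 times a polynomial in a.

The residues treated are {3, 0, 2}, so the missing case is n ≡ 1 (mod 4); write n = 4a+1.
Then (4a+1)^4 + 15(4a+1)^2 + 12(4a+1) + 4 = 256a^4 + 256a^3 + 336a^2 + 184a + 32 = 4(64a^4 + 64a^3 + 84a^2 + 46a + 8).

4(64a^4 + 64a^3 + 84a^2 + 46a + 8)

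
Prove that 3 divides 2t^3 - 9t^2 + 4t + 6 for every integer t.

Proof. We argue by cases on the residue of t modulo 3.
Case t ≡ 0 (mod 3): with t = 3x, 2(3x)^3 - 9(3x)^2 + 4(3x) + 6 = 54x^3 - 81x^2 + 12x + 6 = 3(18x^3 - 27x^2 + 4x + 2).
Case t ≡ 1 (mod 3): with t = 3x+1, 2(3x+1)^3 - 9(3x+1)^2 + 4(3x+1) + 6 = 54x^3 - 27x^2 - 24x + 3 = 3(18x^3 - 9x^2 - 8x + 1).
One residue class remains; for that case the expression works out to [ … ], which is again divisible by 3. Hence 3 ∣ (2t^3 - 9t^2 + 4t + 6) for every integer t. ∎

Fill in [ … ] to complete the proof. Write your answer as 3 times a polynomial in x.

3(18x^3 + 9x^2 - 8x - 2)

Only t ≡ 2 (mod 3) is unaccounted for. Put t = 3x+2:
2(3x+2)^3 - 9(3x+2)^2 + 4(3x+2) + 6 expands to 54x^3 + 27x^2 - 24x - 6,
and factoring out 3 leaves 3(18x^3 + 9x^2 - 8x - 2).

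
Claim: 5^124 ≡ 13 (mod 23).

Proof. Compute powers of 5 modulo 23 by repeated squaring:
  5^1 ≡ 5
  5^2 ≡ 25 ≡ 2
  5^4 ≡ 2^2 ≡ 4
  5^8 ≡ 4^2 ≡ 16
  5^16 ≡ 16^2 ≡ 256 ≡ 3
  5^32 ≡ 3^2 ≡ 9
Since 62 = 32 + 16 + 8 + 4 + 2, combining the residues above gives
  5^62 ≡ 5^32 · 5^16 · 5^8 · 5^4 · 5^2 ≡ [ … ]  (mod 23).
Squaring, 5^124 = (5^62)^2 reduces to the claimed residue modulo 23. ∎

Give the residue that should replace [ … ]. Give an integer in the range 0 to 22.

6

Multiply the listed residues: 9 · 3 · 16 · 4 · 2 = 27 → 432 → 1728 → 3456.
Reducing modulo 23: 3456 = 150·23 + 6, so 5^62 ≡ 6.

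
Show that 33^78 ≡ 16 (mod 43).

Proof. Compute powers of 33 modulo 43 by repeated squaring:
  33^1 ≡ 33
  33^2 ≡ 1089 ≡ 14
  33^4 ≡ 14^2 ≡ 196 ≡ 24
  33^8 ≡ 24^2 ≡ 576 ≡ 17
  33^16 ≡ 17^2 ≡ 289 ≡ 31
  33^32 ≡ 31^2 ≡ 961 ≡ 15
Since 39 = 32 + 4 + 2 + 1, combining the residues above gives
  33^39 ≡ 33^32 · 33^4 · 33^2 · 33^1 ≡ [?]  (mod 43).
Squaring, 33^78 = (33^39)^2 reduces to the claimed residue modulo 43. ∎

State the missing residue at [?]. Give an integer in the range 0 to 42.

33^32 · 33^4 · 33^2 · 33^1 ≡ 15 · 24 · 14 · 33 = 166320.
166320 mod 43 = 39, so 33^39 ≡ 39 (mod 43).

39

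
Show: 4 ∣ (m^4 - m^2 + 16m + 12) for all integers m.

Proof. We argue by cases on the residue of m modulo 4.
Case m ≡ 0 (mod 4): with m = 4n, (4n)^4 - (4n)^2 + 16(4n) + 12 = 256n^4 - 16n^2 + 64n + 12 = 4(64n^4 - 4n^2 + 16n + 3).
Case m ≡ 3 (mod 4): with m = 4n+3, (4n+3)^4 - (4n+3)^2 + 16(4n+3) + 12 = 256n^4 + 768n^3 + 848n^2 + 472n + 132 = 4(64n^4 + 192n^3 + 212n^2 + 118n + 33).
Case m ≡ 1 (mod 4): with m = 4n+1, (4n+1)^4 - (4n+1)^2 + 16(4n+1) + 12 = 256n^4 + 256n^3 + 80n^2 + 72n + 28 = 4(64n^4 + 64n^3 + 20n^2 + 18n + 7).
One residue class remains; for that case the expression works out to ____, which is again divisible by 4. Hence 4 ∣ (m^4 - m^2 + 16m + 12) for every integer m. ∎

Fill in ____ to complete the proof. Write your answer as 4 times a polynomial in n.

Only m ≡ 2 (mod 4) is unaccounted for. Put m = 4n+2:
(4n+2)^4 - (4n+2)^2 + 16(4n+2) + 12 expands to 256n^4 + 512n^3 + 368n^2 + 176n + 56,
and factoring out 4 leaves 4(64n^4 + 128n^3 + 92n^2 + 44n + 14).

4(64n^4 + 128n^3 + 92n^2 + 44n + 14)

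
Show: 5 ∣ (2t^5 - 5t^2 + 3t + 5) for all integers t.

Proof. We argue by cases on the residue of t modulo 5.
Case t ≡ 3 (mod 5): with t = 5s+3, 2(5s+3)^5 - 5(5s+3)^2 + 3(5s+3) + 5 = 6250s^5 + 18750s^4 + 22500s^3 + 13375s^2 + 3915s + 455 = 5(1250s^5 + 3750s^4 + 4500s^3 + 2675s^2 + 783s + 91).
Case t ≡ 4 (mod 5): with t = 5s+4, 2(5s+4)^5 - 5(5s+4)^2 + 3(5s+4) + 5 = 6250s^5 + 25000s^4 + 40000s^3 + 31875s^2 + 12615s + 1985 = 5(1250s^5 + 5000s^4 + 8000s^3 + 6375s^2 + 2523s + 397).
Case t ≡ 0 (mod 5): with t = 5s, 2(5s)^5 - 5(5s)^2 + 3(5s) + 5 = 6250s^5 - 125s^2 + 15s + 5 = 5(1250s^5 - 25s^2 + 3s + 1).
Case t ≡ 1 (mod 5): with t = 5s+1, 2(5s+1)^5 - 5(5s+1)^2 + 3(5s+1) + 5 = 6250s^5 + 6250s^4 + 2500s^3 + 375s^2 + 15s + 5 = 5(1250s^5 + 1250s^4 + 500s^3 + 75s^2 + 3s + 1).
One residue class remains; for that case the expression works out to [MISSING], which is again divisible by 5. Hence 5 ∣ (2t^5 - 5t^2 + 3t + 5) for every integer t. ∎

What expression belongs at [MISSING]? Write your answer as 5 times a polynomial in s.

5(1250s^5 + 2500s^4 + 2000s^3 + 775s^2 + 143s + 11)

The residues treated are {3, 4, 0, 1}, so the missing case is t ≡ 2 (mod 5); write t = 5s+2.
Then 2(5s+2)^5 - 5(5s+2)^2 + 3(5s+2) + 5 = 6250s^5 + 12500s^4 + 10000s^3 + 3875s^2 + 715s + 55 = 5(1250s^5 + 2500s^4 + 2000s^3 + 775s^2 + 143s + 11).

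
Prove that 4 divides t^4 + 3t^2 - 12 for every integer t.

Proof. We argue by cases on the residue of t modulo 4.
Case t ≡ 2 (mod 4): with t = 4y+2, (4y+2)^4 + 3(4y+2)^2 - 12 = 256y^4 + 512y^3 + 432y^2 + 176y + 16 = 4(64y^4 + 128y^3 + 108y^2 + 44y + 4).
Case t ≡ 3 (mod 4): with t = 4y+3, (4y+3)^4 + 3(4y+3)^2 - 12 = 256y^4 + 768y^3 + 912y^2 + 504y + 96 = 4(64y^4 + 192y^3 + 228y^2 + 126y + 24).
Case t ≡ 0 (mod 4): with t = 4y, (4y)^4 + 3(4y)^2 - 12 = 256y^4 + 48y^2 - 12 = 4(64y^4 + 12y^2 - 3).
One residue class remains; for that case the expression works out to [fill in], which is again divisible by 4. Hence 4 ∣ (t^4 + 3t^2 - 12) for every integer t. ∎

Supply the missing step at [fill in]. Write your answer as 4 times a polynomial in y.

The residues treated are {2, 3, 0}, so the missing case is t ≡ 1 (mod 4); write t = 4y+1.
Then (4y+1)^4 + 3(4y+1)^2 - 12 = 256y^4 + 256y^3 + 144y^2 + 40y - 8 = 4(64y^4 + 64y^3 + 36y^2 + 10y - 2).

4(64y^4 + 64y^3 + 36y^2 + 10y - 2)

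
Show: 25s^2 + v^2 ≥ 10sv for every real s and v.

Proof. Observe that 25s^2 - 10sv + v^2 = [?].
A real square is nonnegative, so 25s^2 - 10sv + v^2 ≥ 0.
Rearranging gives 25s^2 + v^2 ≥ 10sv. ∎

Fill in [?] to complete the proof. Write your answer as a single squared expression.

(5s - v)^2

The leading and trailing coefficients are 5^2 and 1^2, and 10 = 2·5·1, so the trinomial is (5s - v)^2.
Hence 25s^2 - 10sv + v^2 ≥ 0.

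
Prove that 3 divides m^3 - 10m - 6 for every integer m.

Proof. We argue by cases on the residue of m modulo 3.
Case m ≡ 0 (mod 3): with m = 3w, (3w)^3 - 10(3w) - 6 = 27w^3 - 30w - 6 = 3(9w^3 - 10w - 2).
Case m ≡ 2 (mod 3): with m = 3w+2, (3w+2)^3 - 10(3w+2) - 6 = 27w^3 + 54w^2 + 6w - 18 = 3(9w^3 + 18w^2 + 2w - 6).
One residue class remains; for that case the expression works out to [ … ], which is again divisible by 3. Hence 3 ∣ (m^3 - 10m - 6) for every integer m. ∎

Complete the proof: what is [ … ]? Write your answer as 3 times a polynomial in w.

3(9w^3 + 9w^2 - 7w - 5)

The residues treated are {0, 2}, so the missing case is m ≡ 1 (mod 3); write m = 3w+1.
Then (3w+1)^3 - 10(3w+1) - 6 = 27w^3 + 27w^2 - 21w - 15 = 3(9w^3 + 9w^2 - 7w - 5).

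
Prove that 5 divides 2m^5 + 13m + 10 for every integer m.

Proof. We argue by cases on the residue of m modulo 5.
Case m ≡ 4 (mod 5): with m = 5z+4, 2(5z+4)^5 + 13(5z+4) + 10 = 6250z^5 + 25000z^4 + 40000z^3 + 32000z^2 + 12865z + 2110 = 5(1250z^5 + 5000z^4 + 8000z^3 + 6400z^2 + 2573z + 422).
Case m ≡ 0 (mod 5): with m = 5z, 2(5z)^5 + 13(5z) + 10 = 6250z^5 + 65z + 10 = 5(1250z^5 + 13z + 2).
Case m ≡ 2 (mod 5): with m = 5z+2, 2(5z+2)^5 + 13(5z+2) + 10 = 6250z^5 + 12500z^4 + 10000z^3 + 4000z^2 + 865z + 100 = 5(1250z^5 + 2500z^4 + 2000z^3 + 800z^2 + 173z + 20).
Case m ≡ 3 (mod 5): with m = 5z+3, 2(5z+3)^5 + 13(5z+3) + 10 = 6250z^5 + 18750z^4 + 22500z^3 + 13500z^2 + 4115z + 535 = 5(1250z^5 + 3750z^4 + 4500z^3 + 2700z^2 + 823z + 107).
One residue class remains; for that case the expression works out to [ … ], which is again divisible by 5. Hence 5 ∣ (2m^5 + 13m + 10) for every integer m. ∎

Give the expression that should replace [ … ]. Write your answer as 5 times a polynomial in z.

The residues treated are {4, 0, 2, 3}, so the missing case is m ≡ 1 (mod 5); write m = 5z+1.
Then 2(5z+1)^5 + 13(5z+1) + 10 = 6250z^5 + 6250z^4 + 2500z^3 + 500z^2 + 115z + 25 = 5(1250z^5 + 1250z^4 + 500z^3 + 100z^2 + 23z + 5).

5(1250z^5 + 1250z^4 + 500z^3 + 100z^2 + 23z + 5)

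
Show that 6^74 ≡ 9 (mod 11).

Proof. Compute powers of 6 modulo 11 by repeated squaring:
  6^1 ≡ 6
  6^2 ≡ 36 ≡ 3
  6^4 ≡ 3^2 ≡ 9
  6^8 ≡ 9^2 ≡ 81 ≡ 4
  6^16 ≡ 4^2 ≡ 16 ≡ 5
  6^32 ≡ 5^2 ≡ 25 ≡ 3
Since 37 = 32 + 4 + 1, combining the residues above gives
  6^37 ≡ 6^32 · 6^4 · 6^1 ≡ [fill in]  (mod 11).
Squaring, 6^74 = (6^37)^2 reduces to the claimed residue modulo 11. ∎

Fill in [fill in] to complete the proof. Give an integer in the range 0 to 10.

8

6^32 · 6^4 · 6^1 ≡ 3 · 9 · 6 = 162.
162 mod 11 = 8, so 6^37 ≡ 8 (mod 11).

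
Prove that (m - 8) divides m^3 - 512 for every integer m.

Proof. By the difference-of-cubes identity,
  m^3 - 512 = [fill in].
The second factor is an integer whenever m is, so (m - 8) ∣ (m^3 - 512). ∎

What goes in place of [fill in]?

a^3 - b^3 = (a - b)(a^2 + ab + b^2). With a = m, b = 8:
m^3 - 512 = (m - 8)(m^2 + 8m + 64).

(m - 8)(m^2 + 8m + 64)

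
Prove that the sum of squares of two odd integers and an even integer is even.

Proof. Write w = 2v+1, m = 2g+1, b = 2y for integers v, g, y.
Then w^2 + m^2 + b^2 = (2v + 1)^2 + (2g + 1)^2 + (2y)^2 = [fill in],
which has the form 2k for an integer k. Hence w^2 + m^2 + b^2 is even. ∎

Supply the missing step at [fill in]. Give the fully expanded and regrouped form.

2(2g^2 + 2g + 2v^2 + 2v + 2y^2 + 1)

(2v + 1)^2 + (2g + 1)^2 + (2y)^2 = 4g^2 + 4g + 4v^2 + 4v + 4y^2 + 2
= 2(2g^2 + 2g + 2v^2 + 2v + 2y^2 + 1).
Since 2g^2 + 2g + 2v^2 + 2v + 2y^2 + 1 is an integer, the sum of squares is of the form 2k for an integer k.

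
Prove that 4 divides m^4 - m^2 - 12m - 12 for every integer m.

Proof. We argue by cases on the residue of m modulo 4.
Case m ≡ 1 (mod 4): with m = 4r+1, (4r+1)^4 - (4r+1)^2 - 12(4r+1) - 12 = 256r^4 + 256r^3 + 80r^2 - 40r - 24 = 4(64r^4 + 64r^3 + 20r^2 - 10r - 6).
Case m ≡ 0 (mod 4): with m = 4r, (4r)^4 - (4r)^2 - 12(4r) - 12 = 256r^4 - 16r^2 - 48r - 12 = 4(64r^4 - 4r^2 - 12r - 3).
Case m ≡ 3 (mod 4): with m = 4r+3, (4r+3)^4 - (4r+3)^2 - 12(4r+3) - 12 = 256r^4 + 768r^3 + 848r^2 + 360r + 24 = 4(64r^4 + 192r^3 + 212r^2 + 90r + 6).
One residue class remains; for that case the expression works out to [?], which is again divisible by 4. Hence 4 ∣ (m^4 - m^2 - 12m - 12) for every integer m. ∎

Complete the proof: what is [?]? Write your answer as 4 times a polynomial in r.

The residues treated are {1, 0, 3}, so the missing case is m ≡ 2 (mod 4); write m = 4r+2.
Then (4r+2)^4 - (4r+2)^2 - 12(4r+2) - 12 = 256r^4 + 512r^3 + 368r^2 + 64r - 24 = 4(64r^4 + 128r^3 + 92r^2 + 16r - 6).

4(64r^4 + 128r^3 + 92r^2 + 16r - 6)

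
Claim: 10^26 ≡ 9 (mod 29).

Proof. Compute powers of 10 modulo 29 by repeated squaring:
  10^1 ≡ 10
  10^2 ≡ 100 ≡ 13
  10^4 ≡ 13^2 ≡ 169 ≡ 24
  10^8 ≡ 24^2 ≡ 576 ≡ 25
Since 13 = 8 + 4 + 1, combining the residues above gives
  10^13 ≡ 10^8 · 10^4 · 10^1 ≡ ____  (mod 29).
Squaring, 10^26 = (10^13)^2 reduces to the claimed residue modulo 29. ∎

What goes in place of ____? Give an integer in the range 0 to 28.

26

Multiply the listed residues: 25 · 24 · 10 = 600 → 6000.
Reducing modulo 29: 6000 = 206·29 + 26, so 10^13 ≡ 26.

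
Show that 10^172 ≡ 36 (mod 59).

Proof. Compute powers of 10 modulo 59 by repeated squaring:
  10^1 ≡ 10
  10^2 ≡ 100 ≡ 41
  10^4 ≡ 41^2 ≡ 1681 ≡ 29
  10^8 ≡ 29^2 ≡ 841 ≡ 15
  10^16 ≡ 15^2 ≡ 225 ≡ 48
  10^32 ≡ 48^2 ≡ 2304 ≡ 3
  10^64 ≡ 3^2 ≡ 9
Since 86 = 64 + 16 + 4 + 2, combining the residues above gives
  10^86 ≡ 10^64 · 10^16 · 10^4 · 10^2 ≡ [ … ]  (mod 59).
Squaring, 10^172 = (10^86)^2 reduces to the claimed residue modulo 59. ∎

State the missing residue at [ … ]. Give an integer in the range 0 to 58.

Multiply the listed residues: 9 · 48 · 29 · 41 = 432 → 12528 → 513648.
Reducing modulo 59: 513648 = 8705·59 + 53, so 10^86 ≡ 53.

53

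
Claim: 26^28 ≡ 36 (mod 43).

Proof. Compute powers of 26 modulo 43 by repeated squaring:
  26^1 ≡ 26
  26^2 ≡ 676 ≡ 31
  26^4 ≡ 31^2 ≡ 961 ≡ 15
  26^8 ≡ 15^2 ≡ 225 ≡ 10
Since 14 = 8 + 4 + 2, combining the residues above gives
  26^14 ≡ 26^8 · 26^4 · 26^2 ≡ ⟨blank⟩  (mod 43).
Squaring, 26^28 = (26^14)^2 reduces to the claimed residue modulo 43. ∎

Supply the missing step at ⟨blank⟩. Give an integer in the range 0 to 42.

6

26^8 · 26^4 · 26^2 ≡ 10 · 15 · 31 = 4650.
4650 mod 43 = 6, so 26^14 ≡ 6 (mod 43).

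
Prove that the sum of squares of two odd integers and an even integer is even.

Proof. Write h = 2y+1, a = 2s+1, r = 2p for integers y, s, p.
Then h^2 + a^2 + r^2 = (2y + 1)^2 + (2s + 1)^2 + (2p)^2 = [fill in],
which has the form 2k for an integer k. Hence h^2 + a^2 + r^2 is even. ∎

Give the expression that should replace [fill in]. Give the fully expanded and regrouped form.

Expanding: (2y + 1)^2 + (2s + 1)^2 + (2p)^2 = 4p^2 + 4s^2 + 4s + 4y^2 + 4y + 2.
Every term is even; pulling out the factor of 2 gives 2(2p^2 + 2s^2 + 2s + 2y^2 + 2y + 1).

2(2p^2 + 2s^2 + 2s + 2y^2 + 2y + 1)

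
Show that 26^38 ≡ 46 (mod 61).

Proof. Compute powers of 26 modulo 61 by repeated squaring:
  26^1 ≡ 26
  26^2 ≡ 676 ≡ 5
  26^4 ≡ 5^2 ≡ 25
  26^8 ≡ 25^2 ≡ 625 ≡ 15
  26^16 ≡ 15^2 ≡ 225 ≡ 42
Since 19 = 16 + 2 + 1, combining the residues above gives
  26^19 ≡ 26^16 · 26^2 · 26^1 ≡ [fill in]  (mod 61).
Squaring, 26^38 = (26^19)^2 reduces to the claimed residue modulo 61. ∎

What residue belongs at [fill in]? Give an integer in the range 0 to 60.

31

Multiply the listed residues: 42 · 5 · 26 = 210 → 5460.
Reducing modulo 61: 5460 = 89·61 + 31, so 26^19 ≡ 31.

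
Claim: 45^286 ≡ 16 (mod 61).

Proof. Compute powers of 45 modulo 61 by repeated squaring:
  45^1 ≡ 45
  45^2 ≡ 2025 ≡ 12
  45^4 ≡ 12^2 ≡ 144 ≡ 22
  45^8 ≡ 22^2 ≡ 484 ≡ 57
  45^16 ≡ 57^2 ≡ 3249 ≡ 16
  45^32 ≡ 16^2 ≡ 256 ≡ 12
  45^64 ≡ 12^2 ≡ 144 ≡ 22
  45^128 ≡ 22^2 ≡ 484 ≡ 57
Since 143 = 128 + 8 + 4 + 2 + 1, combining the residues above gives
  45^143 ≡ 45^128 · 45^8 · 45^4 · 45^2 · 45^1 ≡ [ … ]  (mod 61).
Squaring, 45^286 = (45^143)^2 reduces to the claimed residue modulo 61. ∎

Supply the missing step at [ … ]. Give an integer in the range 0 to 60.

Multiply the listed residues: 57 · 57 · 22 · 12 · 45 = 3249 → 71478 → 857736 → 38598120.
Reducing modulo 61: 38598120 = 632756·61 + 4, so 45^143 ≡ 4.

4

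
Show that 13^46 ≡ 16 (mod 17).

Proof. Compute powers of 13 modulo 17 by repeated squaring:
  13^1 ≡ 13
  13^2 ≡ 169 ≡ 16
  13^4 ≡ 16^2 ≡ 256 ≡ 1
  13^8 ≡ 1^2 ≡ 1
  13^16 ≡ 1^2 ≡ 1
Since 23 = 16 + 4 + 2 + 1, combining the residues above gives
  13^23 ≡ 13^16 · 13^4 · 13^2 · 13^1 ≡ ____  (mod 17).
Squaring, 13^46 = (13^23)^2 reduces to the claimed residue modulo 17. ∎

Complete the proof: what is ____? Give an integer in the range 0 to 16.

4

Multiply the listed residues: 1 · 1 · 16 · 13 = 1 → 16 → 208.
Reducing modulo 17: 208 = 12·17 + 4, so 13^23 ≡ 4.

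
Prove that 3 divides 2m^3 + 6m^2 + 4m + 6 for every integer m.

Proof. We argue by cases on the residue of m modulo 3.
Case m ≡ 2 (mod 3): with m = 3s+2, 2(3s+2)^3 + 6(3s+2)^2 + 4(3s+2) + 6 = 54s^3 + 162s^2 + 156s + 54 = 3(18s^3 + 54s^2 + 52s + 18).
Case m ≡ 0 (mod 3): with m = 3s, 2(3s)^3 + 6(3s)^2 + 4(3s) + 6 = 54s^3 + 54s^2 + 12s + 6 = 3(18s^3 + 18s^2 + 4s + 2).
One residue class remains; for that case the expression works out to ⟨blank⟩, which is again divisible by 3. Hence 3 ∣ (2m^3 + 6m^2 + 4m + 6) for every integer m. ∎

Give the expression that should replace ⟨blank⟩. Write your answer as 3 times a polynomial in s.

The residues treated are {2, 0}, so the missing case is m ≡ 1 (mod 3); write m = 3s+1.
Then 2(3s+1)^3 + 6(3s+1)^2 + 4(3s+1) + 6 = 54s^3 + 108s^2 + 66s + 18 = 3(18s^3 + 36s^2 + 22s + 6).

3(18s^3 + 36s^2 + 22s + 6)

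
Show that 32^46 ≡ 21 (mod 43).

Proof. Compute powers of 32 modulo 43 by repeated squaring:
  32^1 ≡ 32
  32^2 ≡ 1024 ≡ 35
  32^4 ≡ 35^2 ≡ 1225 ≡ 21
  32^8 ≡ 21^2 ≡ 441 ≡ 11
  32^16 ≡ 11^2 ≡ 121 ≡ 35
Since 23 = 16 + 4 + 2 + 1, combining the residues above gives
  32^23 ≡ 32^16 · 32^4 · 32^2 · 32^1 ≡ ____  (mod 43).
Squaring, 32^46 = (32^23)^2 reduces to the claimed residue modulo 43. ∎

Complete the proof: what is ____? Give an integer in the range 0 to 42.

Multiply the listed residues: 35 · 21 · 35 · 32 = 735 → 25725 → 823200.
Reducing modulo 43: 823200 = 19144·43 + 8, so 32^23 ≡ 8.

8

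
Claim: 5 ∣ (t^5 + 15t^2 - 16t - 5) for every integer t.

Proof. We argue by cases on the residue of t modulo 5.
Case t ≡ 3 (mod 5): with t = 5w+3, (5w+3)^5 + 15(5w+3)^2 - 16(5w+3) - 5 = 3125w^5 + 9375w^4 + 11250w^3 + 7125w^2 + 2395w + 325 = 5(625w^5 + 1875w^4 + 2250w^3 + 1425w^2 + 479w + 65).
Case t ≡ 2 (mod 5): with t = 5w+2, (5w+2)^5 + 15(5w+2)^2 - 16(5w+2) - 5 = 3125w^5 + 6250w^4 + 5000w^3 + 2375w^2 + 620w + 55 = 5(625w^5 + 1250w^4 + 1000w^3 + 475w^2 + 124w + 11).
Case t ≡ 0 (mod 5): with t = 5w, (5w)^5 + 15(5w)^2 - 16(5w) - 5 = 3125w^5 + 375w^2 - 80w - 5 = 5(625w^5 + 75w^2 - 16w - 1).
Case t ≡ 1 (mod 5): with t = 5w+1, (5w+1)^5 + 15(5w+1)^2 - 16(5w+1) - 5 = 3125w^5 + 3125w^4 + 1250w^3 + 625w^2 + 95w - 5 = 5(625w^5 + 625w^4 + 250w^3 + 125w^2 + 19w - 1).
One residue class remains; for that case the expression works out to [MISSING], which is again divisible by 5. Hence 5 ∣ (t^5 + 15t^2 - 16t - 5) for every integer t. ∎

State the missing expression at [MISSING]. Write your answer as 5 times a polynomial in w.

5(625w^5 + 2500w^4 + 4000w^3 + 3275w^2 + 1384w + 239)

Only t ≡ 4 (mod 5) is unaccounted for. Put t = 5w+4:
(5w+4)^5 + 15(5w+4)^2 - 16(5w+4) - 5 expands to 3125w^5 + 12500w^4 + 20000w^3 + 16375w^2 + 6920w + 1195,
and factoring out 5 leaves 5(625w^5 + 2500w^4 + 4000w^3 + 3275w^2 + 1384w + 239).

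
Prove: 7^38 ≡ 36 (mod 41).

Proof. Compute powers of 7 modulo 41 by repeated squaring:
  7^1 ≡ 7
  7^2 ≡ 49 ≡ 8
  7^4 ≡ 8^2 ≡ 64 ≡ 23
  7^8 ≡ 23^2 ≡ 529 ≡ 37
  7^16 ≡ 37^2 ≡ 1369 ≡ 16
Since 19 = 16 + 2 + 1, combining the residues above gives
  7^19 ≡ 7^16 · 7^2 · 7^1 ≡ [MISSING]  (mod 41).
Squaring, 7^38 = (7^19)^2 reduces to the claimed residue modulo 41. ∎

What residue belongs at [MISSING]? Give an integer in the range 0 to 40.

Multiply the listed residues: 16 · 8 · 7 = 128 → 896.
Reducing modulo 41: 896 = 21·41 + 35, so 7^19 ≡ 35.

35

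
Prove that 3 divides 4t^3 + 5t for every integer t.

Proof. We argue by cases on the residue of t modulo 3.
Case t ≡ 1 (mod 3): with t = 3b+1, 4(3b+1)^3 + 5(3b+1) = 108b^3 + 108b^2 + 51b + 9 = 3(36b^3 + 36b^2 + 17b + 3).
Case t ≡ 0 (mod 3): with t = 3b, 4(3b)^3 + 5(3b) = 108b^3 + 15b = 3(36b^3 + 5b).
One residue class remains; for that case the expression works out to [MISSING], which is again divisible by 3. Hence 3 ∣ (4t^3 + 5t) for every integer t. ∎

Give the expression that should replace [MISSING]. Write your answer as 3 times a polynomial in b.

Only t ≡ 2 (mod 3) is unaccounted for. Put t = 3b+2:
4(3b+2)^3 + 5(3b+2) expands to 108b^3 + 216b^2 + 159b + 42,
and factoring out 3 leaves 3(36b^3 + 72b^2 + 53b + 14).

3(36b^3 + 72b^2 + 53b + 14)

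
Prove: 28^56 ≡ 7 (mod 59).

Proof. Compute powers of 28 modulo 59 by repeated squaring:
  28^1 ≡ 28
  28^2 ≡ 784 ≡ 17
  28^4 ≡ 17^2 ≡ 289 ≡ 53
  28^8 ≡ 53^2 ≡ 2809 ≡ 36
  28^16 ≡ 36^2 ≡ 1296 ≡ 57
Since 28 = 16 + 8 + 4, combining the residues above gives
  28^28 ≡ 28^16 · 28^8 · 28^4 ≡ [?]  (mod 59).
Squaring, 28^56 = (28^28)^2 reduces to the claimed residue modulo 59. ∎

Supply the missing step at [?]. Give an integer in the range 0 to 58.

28^16 · 28^8 · 28^4 ≡ 57 · 36 · 53 = 108756.
108756 mod 59 = 19, so 28^28 ≡ 19 (mod 59).

19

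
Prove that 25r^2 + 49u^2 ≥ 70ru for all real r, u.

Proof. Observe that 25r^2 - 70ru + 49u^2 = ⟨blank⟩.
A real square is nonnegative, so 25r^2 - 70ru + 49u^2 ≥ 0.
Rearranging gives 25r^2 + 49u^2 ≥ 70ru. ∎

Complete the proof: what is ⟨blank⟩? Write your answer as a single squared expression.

The leading and trailing coefficients are 5^2 and 7^2, and 70 = 2·5·7, so the trinomial is (5r - 7u)^2.
Hence 25r^2 - 70ru + 49u^2 ≥ 0.

(5r - 7u)^2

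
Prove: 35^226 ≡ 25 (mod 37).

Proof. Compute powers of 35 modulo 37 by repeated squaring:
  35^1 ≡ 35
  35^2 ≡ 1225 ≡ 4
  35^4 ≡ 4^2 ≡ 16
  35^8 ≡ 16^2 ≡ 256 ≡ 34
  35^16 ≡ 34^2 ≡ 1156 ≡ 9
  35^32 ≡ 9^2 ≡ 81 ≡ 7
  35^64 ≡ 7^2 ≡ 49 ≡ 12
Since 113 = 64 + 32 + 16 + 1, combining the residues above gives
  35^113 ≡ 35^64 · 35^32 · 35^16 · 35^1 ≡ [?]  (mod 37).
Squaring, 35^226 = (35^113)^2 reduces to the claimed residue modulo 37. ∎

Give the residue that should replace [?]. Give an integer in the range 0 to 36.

Multiply the listed residues: 12 · 7 · 9 · 35 = 84 → 756 → 26460.
Reducing modulo 37: 26460 = 715·37 + 5, so 35^113 ≡ 5.

5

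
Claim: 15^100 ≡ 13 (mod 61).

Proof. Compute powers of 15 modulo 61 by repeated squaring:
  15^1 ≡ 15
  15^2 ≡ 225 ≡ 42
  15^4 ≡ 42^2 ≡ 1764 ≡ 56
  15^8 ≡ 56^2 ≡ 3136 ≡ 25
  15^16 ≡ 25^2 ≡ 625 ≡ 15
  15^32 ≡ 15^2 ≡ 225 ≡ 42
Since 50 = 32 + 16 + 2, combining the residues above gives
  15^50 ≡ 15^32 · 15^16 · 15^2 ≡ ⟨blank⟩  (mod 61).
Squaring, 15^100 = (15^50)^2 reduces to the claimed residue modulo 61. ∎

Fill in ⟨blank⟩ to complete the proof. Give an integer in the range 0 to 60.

47

15^32 · 15^16 · 15^2 ≡ 42 · 15 · 42 = 26460.
26460 mod 61 = 47, so 15^50 ≡ 47 (mod 61).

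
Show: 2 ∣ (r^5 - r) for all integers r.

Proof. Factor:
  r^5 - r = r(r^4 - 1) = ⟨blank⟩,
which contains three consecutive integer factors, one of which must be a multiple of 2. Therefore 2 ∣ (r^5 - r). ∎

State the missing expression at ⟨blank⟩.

r^4 - 1 = (r^2 - 1)(r^2 + 1), and r^2 - 1 = (r-1)(r+1).
So r(r^4 - 1) = (r - 1)r(r + 1)(r^2 + 1).

(r - 1)r(r + 1)(r^2 + 1)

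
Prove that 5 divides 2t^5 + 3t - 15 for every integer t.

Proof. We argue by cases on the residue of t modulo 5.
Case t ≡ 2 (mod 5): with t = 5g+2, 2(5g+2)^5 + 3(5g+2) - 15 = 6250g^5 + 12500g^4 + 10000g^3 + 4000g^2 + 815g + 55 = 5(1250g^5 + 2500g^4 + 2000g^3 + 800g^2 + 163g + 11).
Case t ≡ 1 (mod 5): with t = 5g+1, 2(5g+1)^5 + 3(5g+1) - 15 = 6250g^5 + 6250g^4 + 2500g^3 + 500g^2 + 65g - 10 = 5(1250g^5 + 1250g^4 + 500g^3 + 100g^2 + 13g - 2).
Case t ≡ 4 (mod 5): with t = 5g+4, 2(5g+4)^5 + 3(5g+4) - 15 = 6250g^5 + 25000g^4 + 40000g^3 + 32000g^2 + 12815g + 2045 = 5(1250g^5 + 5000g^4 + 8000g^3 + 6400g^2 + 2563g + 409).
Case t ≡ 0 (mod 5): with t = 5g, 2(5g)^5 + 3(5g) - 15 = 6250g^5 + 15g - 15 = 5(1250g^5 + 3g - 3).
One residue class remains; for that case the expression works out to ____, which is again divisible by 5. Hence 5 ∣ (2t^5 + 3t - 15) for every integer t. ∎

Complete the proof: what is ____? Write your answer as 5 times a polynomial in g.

The residues treated are {2, 1, 4, 0}, so the missing case is t ≡ 3 (mod 5); write t = 5g+3.
Then 2(5g+3)^5 + 3(5g+3) - 15 = 6250g^5 + 18750g^4 + 22500g^3 + 13500g^2 + 4065g + 480 = 5(1250g^5 + 3750g^4 + 4500g^3 + 2700g^2 + 813g + 96).

5(1250g^5 + 3750g^4 + 4500g^3 + 2700g^2 + 813g + 96)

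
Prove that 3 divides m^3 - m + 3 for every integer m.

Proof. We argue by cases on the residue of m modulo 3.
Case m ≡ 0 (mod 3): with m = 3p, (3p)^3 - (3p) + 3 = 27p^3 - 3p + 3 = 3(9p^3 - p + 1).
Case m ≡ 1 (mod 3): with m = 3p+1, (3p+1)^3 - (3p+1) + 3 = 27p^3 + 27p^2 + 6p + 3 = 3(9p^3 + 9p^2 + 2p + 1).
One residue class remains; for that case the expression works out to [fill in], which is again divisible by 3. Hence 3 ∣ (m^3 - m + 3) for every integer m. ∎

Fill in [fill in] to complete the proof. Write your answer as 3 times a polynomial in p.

3(9p^3 + 18p^2 + 11p + 3)

Only m ≡ 2 (mod 3) is unaccounted for. Put m = 3p+2:
(3p+2)^3 - (3p+2) + 3 expands to 27p^3 + 54p^2 + 33p + 9,
and factoring out 3 leaves 3(9p^3 + 18p^2 + 11p + 3).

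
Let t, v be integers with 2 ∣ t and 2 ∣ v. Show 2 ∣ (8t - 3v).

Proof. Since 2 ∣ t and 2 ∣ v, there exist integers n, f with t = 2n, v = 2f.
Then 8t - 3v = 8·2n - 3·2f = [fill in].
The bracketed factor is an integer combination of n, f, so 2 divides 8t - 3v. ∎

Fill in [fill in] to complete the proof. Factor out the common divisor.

2(-3f + 8n)

Pull the common 2 out of every term: 8·2n - 3·2f = 2(-3f + 8n).
-3f + 8n is an integer, which exhibits the divisibility.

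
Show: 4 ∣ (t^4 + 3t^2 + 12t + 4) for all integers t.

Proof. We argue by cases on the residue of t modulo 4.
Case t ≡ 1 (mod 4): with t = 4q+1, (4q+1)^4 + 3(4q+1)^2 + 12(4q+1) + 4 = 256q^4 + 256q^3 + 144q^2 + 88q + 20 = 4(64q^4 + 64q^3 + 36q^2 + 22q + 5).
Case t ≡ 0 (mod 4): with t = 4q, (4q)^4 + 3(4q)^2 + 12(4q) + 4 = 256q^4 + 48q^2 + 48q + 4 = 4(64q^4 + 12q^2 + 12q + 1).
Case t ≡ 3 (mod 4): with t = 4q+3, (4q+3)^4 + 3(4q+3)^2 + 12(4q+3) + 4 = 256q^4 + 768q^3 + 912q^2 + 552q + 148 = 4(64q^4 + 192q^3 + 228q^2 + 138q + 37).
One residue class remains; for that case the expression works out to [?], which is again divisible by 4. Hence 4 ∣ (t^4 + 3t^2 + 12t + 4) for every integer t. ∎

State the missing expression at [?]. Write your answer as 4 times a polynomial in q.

4(64q^4 + 128q^3 + 108q^2 + 56q + 14)

The residues treated are {1, 0, 3}, so the missing case is t ≡ 2 (mod 4); write t = 4q+2.
Then (4q+2)^4 + 3(4q+2)^2 + 12(4q+2) + 4 = 256q^4 + 512q^3 + 432q^2 + 224q + 56 = 4(64q^4 + 128q^3 + 108q^2 + 56q + 14).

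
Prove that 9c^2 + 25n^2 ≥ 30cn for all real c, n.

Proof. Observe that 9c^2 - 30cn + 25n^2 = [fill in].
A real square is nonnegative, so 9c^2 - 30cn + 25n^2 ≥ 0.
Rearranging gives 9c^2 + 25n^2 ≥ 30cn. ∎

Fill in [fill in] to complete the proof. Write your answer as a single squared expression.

(3c - 5n)^2

The leading and trailing coefficients are 3^2 and 5^2, and 30 = 2·3·5, so the trinomial is (3c - 5n)^2.
Hence 9c^2 - 30cn + 25n^2 ≥ 0.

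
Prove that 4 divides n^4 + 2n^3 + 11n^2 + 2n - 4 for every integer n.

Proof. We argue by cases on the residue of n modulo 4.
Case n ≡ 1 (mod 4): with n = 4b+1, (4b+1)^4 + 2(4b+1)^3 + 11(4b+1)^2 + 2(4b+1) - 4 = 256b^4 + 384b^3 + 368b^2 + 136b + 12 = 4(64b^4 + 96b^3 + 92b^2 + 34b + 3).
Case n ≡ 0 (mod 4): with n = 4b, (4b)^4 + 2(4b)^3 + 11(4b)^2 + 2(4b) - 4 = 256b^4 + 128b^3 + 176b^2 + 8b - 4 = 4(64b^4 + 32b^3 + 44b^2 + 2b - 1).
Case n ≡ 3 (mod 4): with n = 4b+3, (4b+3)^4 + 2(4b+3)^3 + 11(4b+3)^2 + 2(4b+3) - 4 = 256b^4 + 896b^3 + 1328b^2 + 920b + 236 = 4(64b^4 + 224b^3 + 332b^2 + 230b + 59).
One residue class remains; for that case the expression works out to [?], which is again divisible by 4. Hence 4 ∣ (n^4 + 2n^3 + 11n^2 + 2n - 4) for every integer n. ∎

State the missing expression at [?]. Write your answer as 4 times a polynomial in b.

Only n ≡ 2 (mod 4) is unaccounted for. Put n = 4b+2:
(4b+2)^4 + 2(4b+2)^3 + 11(4b+2)^2 + 2(4b+2) - 4 expands to 256b^4 + 640b^3 + 752b^2 + 408b + 76,
and factoring out 4 leaves 4(64b^4 + 160b^3 + 188b^2 + 102b + 19).

4(64b^4 + 160b^3 + 188b^2 + 102b + 19)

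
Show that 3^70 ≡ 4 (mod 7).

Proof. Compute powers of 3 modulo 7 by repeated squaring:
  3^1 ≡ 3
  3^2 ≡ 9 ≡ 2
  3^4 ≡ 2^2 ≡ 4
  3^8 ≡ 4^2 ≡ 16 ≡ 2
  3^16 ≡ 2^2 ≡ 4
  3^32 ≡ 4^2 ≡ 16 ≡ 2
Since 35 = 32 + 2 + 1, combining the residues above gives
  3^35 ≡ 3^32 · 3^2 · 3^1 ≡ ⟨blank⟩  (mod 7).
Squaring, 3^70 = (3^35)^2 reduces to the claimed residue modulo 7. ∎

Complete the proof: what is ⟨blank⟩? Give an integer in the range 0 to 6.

3^32 · 3^2 · 3^1 ≡ 2 · 2 · 3 = 12.
12 mod 7 = 5, so 3^35 ≡ 5 (mod 7).

5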